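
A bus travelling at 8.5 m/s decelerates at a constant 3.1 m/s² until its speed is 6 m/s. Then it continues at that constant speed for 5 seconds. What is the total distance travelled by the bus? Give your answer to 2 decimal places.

Phase 1 (decelerating): v₀ = 8.50 m/s, a = -3.1 m/s².
v = v₀ + at → t = (6 − 8.50) / -3.1 = 0.806 s
v² = v₀² + 2aΔx → Δx = (6² − 8.50²)/(2·-3.1) = 5.85 m

Phase 2 (constant speed): v₀ = 6.00 m/s, a = 0 m/s².
v = v₀ + at = 6.00 + (0)(5) = 6.00 m/s
Δx = v₀t + ½at² = 6.00·5 + 0.5·0·5² = 30.0 m
Total distance = 5.85 + 30.0 = 35.8 m

35.85 m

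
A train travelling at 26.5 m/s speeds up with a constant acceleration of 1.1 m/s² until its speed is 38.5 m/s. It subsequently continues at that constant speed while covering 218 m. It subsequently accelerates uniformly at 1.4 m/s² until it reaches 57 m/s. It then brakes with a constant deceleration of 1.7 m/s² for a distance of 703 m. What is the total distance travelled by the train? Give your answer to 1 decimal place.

Phase 1 (accelerating): v₀ = 26.5 m/s, a = 1.1 m/s².
v = v₀ + at → t = (38.5 − 26.5) / 1.1 = 10.9 s
v² = v₀² + 2aΔx → Δx = (38.5² − 26.5²)/(2·1.1) = 355 m

Phase 2 (constant speed): v₀ = 38.5 m/s, a = 0 m/s².
Constant speed: t = d/v = 218/38.5 = 5.66 s

Phase 3 (accelerating): v₀ = 38.5 m/s, a = 1.4 m/s².
v = v₀ + at → t = (57 − 38.5) / 1.4 = 13.2 s
v² = v₀² + 2aΔx → Δx = (57² − 38.5²)/(2·1.4) = 631 m

Phase 4 (decelerating): v₀ = 57.0 m/s, a = -1.7 m/s².
v² = v₀² + 2aΔx = 57.0² + 2·-1.7·703 = 859 → v = 29.3 m/s
t = (v − v₀)/a = (29.3 − 57.0)/-1.7 = 16.3 s
Total distance = 355 + 218 + 631 + 703 = 1910 m

1906.5 m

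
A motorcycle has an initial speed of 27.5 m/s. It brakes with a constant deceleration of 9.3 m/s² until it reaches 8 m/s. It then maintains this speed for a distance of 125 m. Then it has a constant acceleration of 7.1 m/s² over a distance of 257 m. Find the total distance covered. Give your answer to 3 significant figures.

Phase 1 (decelerating): v₀ = 27.5 m/s, a = -9.3 m/s².
v = v₀ + at → t = (8 − 27.5) / -9.3 = 2.10 s
v² = v₀² + 2aΔx → Δx = (8² − 27.5²)/(2·-9.3) = 37.2 m

Phase 2 (constant speed): v₀ = 8.00 m/s, a = 0 m/s².
Constant speed: t = d/v = 125/8.00 = 15.6 s

Phase 3 (accelerating): v₀ = 8.00 m/s, a = 7.1 m/s².
v² = v₀² + 2aΔx = 8.00² + 2·7.1·257 = 3710 → v = 60.9 m/s
t = (v − v₀)/a = (60.9 − 8.00)/7.1 = 7.46 s
Total distance = 37.2 + 125 + 257 = 419 m

419 m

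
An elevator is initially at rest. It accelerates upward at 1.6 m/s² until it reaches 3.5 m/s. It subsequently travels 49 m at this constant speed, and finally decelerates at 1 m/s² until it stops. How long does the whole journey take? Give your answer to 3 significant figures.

Phase 1 (accelerating): v₀ = 0 m/s, a = 1.6 m/s².
v = v₀ + at → t = (3.5 − 0) / 1.6 = 2.19 s
v² = v₀² + 2aΔx → Δx = (3.5² − 0²)/(2·1.6) = 3.83 m

Phase 2 (constant speed): v₀ = 3.50 m/s, a = 0 m/s².
Constant speed: t = d/v = 49/3.50 = 14.0 s

Phase 3 (decelerating): v₀ = 3.50 m/s, a = -1 m/s².
v = v₀ + at → t = (0 − 3.50) / -1 = 3.50 s
v² = v₀² + 2aΔx → Δx = (0² − 3.50²)/(2·-1) = 6.12 m
Total time = 2.19 + 14.0 + 3.50 = 19.7 s

19.7 s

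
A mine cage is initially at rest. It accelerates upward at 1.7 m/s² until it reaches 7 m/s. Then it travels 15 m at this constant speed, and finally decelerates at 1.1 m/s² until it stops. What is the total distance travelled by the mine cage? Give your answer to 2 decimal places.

Phase 1 (accelerating): v₀ = 0 m/s, a = 1.7 m/s².
v = v₀ + at → t = (7 − 0) / 1.7 = 4.12 s
v² = v₀² + 2aΔx → Δx = (7² − 0²)/(2·1.7) = 14.4 m

Phase 2 (constant speed): v₀ = 7.00 m/s, a = 0 m/s².
Constant speed: t = d/v = 15/7.00 = 2.14 s

Phase 3 (decelerating): v₀ = 7.00 m/s, a = -1.1 m/s².
v = v₀ + at → t = (0 − 7.00) / -1.1 = 6.36 s
v² = v₀² + 2aΔx → Δx = (0² − 7.00²)/(2·-1.1) = 22.3 m
Total distance = 14.4 + 15.0 + 22.3 = 51.7 m

51.68 m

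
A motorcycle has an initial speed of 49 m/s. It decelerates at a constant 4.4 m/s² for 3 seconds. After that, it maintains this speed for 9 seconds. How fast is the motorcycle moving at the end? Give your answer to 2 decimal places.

Phase 1 (decelerating): v₀ = 49.0 m/s, a = -4.4 m/s².
v = v₀ + at = 49.0 + (-4.4)(3) = 35.8 m/s
Δx = v₀t + ½at² = 49.0·3 + 0.5·-4.4·3² = 127 m

Phase 2 (constant speed): v₀ = 35.8 m/s, a = 0 m/s².
v = v₀ + at = 35.8 + (0)(9) = 35.8 m/s
Δx = v₀t + ½at² = 35.8·9 + 0.5·0·9² = 322 m
Final speed = 35.8 m/s

35.80 m/s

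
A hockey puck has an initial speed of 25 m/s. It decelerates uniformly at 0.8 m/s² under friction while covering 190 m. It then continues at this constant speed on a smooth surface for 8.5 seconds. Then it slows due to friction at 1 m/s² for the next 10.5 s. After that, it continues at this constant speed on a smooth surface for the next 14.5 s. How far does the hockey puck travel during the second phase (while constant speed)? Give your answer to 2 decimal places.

152.29 m

Phase 1 (decelerating): v₀ = 25.0 m/s, a = -0.8 m/s².
v² = v₀² + 2aΔx = 25.0² + 2·-0.8·190 = 321 → v = 17.9 m/s
t = (v − v₀)/a = (17.9 − 25.0)/-0.8 = 8.85 s

Phase 2 (constant speed): v₀ = 17.9 m/s, a = 0 m/s².
v = v₀ + at = 17.9 + (0)(8.5) = 17.9 m/s
Δx = v₀t + ½at² = 17.9·8.5 + 0.5·0·8.5² = 152 m
Distance in phase 2 = 152 m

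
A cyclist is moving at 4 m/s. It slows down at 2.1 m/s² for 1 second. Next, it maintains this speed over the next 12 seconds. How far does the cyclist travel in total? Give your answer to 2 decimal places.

25.75 m

Phase 1 (decelerating): v₀ = 4.00 m/s, a = -2.1 m/s².
v = v₀ + at = 4.00 + (-2.1)(1) = 1.90 m/s
Δx = v₀t + ½at² = 4.00·1 + 0.5·-2.1·1² = 2.95 m

Phase 2 (constant speed): v₀ = 1.90 m/s, a = 0 m/s².
v = v₀ + at = 1.90 + (0)(12) = 1.90 m/s
Δx = v₀t + ½at² = 1.90·12 + 0.5·0·12² = 22.8 m
Total distance = 2.95 + 22.8 = 25.7 m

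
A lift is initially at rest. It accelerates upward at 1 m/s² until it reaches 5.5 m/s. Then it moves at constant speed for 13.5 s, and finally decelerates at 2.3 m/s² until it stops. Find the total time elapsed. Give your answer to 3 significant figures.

Phase 1 (accelerating): v₀ = 0 m/s, a = 1 m/s².
v = v₀ + at → t = (5.5 − 0) / 1 = 5.50 s
v² = v₀² + 2aΔx → Δx = (5.5² − 0²)/(2·1) = 15.1 m

Phase 2 (constant speed): v₀ = 5.50 m/s, a = 0 m/s².
v = v₀ + at = 5.50 + (0)(13.5) = 5.50 m/s
Δx = v₀t + ½at² = 5.50·13.5 + 0.5·0·13.5² = 74.2 m

Phase 3 (decelerating): v₀ = 5.50 m/s, a = -2.3 m/s².
v = v₀ + at → t = (0 − 5.50) / -2.3 = 2.39 s
v² = v₀² + 2aΔx → Δx = (0² − 5.50²)/(2·-2.3) = 6.58 m
Total time = 5.50 + 13.5 + 2.39 = 21.4 s

21.4 s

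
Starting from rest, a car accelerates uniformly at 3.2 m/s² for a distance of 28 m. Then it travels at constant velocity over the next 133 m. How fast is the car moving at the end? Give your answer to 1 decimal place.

13.4 m/s

Phase 1 (accelerating): v₀ = 0 m/s, a = 3.2 m/s².
v² = v₀² + 2aΔx = 0² + 2·3.2·28 = 179 → v = 13.4 m/s
t = (v − v₀)/a = (13.4 − 0)/3.2 = 4.18 s

Phase 2 (constant speed): v₀ = 13.4 m/s, a = 0 m/s².
Constant speed: t = d/v = 133/13.4 = 9.94 s
Final speed = 13.4 m/s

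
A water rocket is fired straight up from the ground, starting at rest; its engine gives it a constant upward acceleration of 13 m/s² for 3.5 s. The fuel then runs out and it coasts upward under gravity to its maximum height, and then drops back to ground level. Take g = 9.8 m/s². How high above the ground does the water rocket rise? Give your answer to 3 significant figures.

Phase 1 (powered ascent): v₀ = 0 m/s, a = 13 m/s².
v = v₀ + at = 0 + (13)(3.5) = 45.5 m/s
Δx = v₀t + ½at² = 0·3.5 + 0.5·13·3.5² = 79.6 m

Phase 2 (coasting upward): v₀ = 45.5 m/s, a = -9.8 m/s².
v = v₀ + at → t = (0 − 45.5) / -9.8 = 4.64 s
v² = v₀² + 2aΔx → Δx = (0² − 45.5²)/(2·-9.8) = 106 m
Maximum height = 79.6 + 106 = 185 m

185 m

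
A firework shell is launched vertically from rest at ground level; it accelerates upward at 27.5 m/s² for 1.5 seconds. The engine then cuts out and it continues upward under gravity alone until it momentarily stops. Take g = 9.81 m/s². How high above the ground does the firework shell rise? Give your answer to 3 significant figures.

Phase 1 (powered ascent): v₀ = 0 m/s, a = 27.5 m/s².
v = v₀ + at = 0 + (27.5)(1.5) = 41.2 m/s
Δx = v₀t + ½at² = 0·1.5 + 0.5·27.5·1.5² = 30.9 m

Phase 2 (coasting upward): v₀ = 41.2 m/s, a = -9.81 m/s².
v = v₀ + at → t = (0 − 41.2) / -9.81 = 4.20 s
v² = v₀² + 2aΔx → Δx = (0² − 41.2²)/(2·-9.81) = 86.7 m
Maximum height = 30.9 + 86.7 = 118 m

118 m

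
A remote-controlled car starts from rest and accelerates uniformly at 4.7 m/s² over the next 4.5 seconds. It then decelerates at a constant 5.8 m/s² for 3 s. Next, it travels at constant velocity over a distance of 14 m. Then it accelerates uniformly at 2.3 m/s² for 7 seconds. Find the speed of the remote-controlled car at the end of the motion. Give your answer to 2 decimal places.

Phase 1 (accelerating): v₀ = 0 m/s, a = 4.7 m/s².
v = v₀ + at = 0 + (4.7)(4.5) = 21.2 m/s
Δx = v₀t + ½at² = 0·4.5 + 0.5·4.7·4.5² = 47.6 m

Phase 2 (decelerating): v₀ = 21.2 m/s, a = -5.8 m/s².
v = v₀ + at = 21.2 + (-5.8)(3) = 3.75 m/s
Δx = v₀t + ½at² = 21.2·3 + 0.5·-5.8·3² = 37.4 m

Phase 3 (constant speed): v₀ = 3.75 m/s, a = 0 m/s².
Constant speed: t = d/v = 14/3.75 = 3.73 s

Phase 4 (accelerating): v₀ = 3.75 m/s, a = 2.3 m/s².
v = v₀ + at = 3.75 + (2.3)(7) = 19.9 m/s
Δx = v₀t + ½at² = 3.75·7 + 0.5·2.3·7² = 82.6 m
Final speed = 19.9 m/s

19.85 m/s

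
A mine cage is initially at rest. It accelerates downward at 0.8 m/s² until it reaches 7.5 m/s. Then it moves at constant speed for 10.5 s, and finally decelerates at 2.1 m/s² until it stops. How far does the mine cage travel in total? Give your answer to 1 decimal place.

127.3 m

Phase 1 (accelerating): v₀ = 0 m/s, a = 0.8 m/s².
v = v₀ + at → t = (7.5 − 0) / 0.8 = 9.38 s
v² = v₀² + 2aΔx → Δx = (7.5² − 0²)/(2·0.8) = 35.2 m

Phase 2 (constant speed): v₀ = 7.50 m/s, a = 0 m/s².
v = v₀ + at = 7.50 + (0)(10.5) = 7.50 m/s
Δx = v₀t + ½at² = 7.50·10.5 + 0.5·0·10.5² = 78.8 m

Phase 3 (decelerating): v₀ = 7.50 m/s, a = -2.1 m/s².
v = v₀ + at → t = (0 − 7.50) / -2.1 = 3.57 s
v² = v₀² + 2aΔx → Δx = (0² − 7.50²)/(2·-2.1) = 13.4 m
Total distance = 35.2 + 78.8 + 13.4 = 127 m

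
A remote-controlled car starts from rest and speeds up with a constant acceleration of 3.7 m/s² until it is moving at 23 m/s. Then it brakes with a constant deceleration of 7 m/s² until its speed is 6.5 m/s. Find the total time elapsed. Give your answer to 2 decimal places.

8.57 s

Phase 1 (accelerating): v₀ = 0 m/s, a = 3.7 m/s².
v = v₀ + at → t = (23 − 0) / 3.7 = 6.22 s
v² = v₀² + 2aΔx → Δx = (23² − 0²)/(2·3.7) = 71.5 m

Phase 2 (decelerating): v₀ = 23.0 m/s, a = -7 m/s².
v = v₀ + at → t = (6.5 − 23.0) / -7 = 2.36 s
v² = v₀² + 2aΔx → Δx = (6.5² − 23.0²)/(2·-7) = 34.8 m
Total time = 6.22 + 2.36 = 8.57 s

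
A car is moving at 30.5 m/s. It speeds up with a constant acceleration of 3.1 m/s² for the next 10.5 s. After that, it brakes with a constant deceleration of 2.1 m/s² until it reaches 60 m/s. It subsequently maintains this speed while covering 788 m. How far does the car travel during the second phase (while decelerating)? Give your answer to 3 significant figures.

89.4 m

Phase 1 (accelerating): v₀ = 30.5 m/s, a = 3.1 m/s².
v = v₀ + at = 30.5 + (3.1)(10.5) = 63.1 m/s
Δx = v₀t + ½at² = 30.5·10.5 + 0.5·3.1·10.5² = 491 m

Phase 2 (decelerating): v₀ = 63.1 m/s, a = -2.1 m/s².
v = v₀ + at → t = (60 − 63.1) / -2.1 = 1.45 s
v² = v₀² + 2aΔx → Δx = (60² − 63.1²)/(2·-2.1) = 89.4 m
Distance in phase 2 = 89.4 m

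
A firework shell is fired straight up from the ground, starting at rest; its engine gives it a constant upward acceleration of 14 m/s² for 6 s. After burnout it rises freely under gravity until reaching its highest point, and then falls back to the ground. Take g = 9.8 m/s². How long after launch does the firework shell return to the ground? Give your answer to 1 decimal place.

25.7 s

Phase 1 (powered ascent): v₀ = 0 m/s, a = 14 m/s².
v = v₀ + at = 0 + (14)(6) = 84.0 m/s
Δx = v₀t + ½at² = 0·6 + 0.5·14·6² = 252 m

Phase 2 (coasting upward): v₀ = 84.0 m/s, a = -9.8 m/s².
v = v₀ + at → t = (0 − 84.0) / -9.8 = 8.57 s
v² = v₀² + 2aΔx → Δx = (0² − 84.0²)/(2·-9.8) = 360 m

Phase 3 (free fall): v₀ = 0 m/s, a = -9.8 m/s².
Falls 612 m from rest: t = √(2·612/9.8) = 11.2 s; v = g·t = 110 m/s.
Total time = 6.00 + 8.57 + 11.2 = 25.7 s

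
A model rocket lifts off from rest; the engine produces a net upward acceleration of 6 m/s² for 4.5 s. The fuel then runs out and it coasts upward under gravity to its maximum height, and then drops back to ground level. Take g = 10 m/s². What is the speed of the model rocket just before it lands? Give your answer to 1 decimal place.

Phase 1 (powered ascent): v₀ = 0 m/s, a = 6 m/s².
v = v₀ + at = 0 + (6)(4.5) = 27.0 m/s
Δx = v₀t + ½at² = 0·4.5 + 0.5·6·4.5² = 60.8 m

Phase 2 (coasting upward): v₀ = 27.0 m/s, a = -10 m/s².
v = v₀ + at → t = (0 − 27.0) / -10 = 2.70 s
v² = v₀² + 2aΔx → Δx = (0² − 27.0²)/(2·-10) = 36.5 m

Phase 3 (free fall): v₀ = 0 m/s, a = -10 m/s².
Falls 97.2 m from rest: t = √(2·97.2/10) = 4.41 s; v = g·t = 44.1 m/s.
Impact speed = 44.1 m/s

44.1 m/s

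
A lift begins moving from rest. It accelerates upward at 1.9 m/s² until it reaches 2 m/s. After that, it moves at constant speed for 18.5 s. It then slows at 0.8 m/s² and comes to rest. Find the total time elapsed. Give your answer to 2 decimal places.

Phase 1 (accelerating): v₀ = 0 m/s, a = 1.9 m/s².
v = v₀ + at → t = (2 − 0) / 1.9 = 1.05 s
v² = v₀² + 2aΔx → Δx = (2² − 0²)/(2·1.9) = 1.05 m

Phase 2 (constant speed): v₀ = 2.00 m/s, a = 0 m/s².
v = v₀ + at = 2.00 + (0)(18.5) = 2.00 m/s
Δx = v₀t + ½at² = 2.00·18.5 + 0.5·0·18.5² = 37.0 m

Phase 3 (decelerating): v₀ = 2.00 m/s, a = -0.8 m/s².
v = v₀ + at → t = (0 − 2.00) / -0.8 = 2.50 s
v² = v₀² + 2aΔx → Δx = (0² − 2.00²)/(2·-0.8) = 2.50 m
Total time = 1.05 + 18.5 + 2.50 = 22.1 s

22.05 s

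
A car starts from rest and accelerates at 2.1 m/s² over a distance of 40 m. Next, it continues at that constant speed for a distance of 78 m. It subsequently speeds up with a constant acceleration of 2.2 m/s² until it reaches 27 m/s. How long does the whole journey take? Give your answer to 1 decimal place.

Phase 1 (accelerating): v₀ = 0 m/s, a = 2.1 m/s².
v² = v₀² + 2aΔx = 0² + 2·2.1·40 = 168 → v = 13.0 m/s
t = (v − v₀)/a = (13.0 − 0)/2.1 = 6.17 s

Phase 2 (constant speed): v₀ = 13.0 m/s, a = 0 m/s².
Constant speed: t = d/v = 78/13.0 = 6.02 s

Phase 3 (accelerating): v₀ = 13.0 m/s, a = 2.2 m/s².
v = v₀ + at → t = (27 − 13.0) / 2.2 = 6.38 s
v² = v₀² + 2aΔx → Δx = (27² − 13.0²)/(2·2.2) = 127 m
Total time = 6.17 + 6.02 + 6.38 = 18.6 s

18.6 s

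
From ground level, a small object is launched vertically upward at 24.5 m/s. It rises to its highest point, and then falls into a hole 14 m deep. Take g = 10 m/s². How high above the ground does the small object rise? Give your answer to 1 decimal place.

Phase 1 (rising): v₀ = 24.5 m/s, a = -10 m/s².
v = v₀ + at → t = (0 − 24.5) / -10 = 2.45 s
v² = v₀² + 2aΔx → Δx = (0² − 24.5²)/(2·-10) = 30.0 m
Maximum height = 30.0 m

30.0 m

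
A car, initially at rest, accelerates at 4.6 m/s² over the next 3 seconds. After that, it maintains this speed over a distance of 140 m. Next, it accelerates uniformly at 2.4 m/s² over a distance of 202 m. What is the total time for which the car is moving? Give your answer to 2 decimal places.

21.59 s

Phase 1 (accelerating): v₀ = 0 m/s, a = 4.6 m/s².
v = v₀ + at = 0 + (4.6)(3) = 13.8 m/s
Δx = v₀t + ½at² = 0·3 + 0.5·4.6·3² = 20.7 m

Phase 2 (constant speed): v₀ = 13.8 m/s, a = 0 m/s².
Constant speed: t = d/v = 140/13.8 = 10.1 s

Phase 3 (accelerating): v₀ = 13.8 m/s, a = 2.4 m/s².
v² = v₀² + 2aΔx = 13.8² + 2·2.4·202 = 1160 → v = 34.1 m/s
t = (v − v₀)/a = (34.1 − 13.8)/2.4 = 8.44 s
Total time = 3.00 + 10.1 + 8.44 = 21.6 s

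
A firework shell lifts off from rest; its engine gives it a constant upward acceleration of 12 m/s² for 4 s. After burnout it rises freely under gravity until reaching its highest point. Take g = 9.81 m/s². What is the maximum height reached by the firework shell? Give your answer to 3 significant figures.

Phase 1 (powered ascent): v₀ = 0 m/s, a = 12 m/s².
v = v₀ + at = 0 + (12)(4) = 48.0 m/s
Δx = v₀t + ½at² = 0·4 + 0.5·12·4² = 96.0 m

Phase 2 (coasting upward): v₀ = 48.0 m/s, a = -9.81 m/s².
v = v₀ + at → t = (0 − 48.0) / -9.81 = 4.89 s
v² = v₀² + 2aΔx → Δx = (0² − 48.0²)/(2·-9.81) = 117 m
Maximum height = 96.0 + 117 = 213 m

213 m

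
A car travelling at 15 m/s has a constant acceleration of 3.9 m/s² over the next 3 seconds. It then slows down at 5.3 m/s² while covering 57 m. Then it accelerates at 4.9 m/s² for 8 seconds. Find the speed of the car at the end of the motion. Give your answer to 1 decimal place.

Phase 1 (accelerating): v₀ = 15.0 m/s, a = 3.9 m/s².
v = v₀ + at = 15.0 + (3.9)(3) = 26.7 m/s
Δx = v₀t + ½at² = 15.0·3 + 0.5·3.9·3² = 62.5 m

Phase 2 (decelerating): v₀ = 26.7 m/s, a = -5.3 m/s².
v² = v₀² + 2aΔx = 26.7² + 2·-5.3·57 = 109 → v = 10.4 m/s
t = (v − v₀)/a = (10.4 − 26.7)/-5.3 = 3.07 s

Phase 3 (accelerating): v₀ = 10.4 m/s, a = 4.9 m/s².
v = v₀ + at = 10.4 + (4.9)(8) = 49.6 m/s
Δx = v₀t + ½at² = 10.4·8 + 0.5·4.9·8² = 240 m
Final speed = 49.6 m/s

49.6 m/s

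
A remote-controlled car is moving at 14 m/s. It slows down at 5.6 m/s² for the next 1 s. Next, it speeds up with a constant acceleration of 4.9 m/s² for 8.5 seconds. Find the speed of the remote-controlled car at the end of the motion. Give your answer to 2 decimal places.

50.05 m/s

Phase 1 (decelerating): v₀ = 14.0 m/s, a = -5.6 m/s².
v = v₀ + at = 14.0 + (-5.6)(1) = 8.40 m/s
Δx = v₀t + ½at² = 14.0·1 + 0.5·-5.6·1² = 11.2 m

Phase 2 (accelerating): v₀ = 8.40 m/s, a = 4.9 m/s².
v = v₀ + at = 8.40 + (4.9)(8.5) = 50.1 m/s
Δx = v₀t + ½at² = 8.40·8.5 + 0.5·4.9·8.5² = 248 m
Final speed = 50.1 m/s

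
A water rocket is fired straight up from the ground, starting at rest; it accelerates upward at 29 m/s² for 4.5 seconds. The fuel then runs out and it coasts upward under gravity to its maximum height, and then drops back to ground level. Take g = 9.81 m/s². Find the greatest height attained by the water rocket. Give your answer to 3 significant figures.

1160 m

Phase 1 (powered ascent): v₀ = 0 m/s, a = 29 m/s².
v = v₀ + at = 0 + (29)(4.5) = 130 m/s
Δx = v₀t + ½at² = 0·4.5 + 0.5·29·4.5² = 294 m

Phase 2 (coasting upward): v₀ = 130 m/s, a = -9.81 m/s².
v = v₀ + at → t = (0 − 130) / -9.81 = 13.3 s
v² = v₀² + 2aΔx → Δx = (0² − 130²)/(2·-9.81) = 868 m
Maximum height = 294 + 868 = 1160 m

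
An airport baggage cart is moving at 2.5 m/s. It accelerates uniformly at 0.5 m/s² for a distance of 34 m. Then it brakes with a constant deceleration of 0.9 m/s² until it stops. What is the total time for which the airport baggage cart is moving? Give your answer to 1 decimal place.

14.7 s

Phase 1 (accelerating): v₀ = 2.50 m/s, a = 0.5 m/s².
v² = v₀² + 2aΔx = 2.50² + 2·0.5·34 = 40.2 → v = 6.34 m/s
t = (v − v₀)/a = (6.34 − 2.50)/0.5 = 7.69 s

Phase 2 (decelerating): v₀ = 6.34 m/s, a = -0.9 m/s².
v = v₀ + at → t = (0 − 6.34) / -0.9 = 7.05 s
v² = v₀² + 2aΔx → Δx = (0² − 6.34²)/(2·-0.9) = 22.4 m
Total time = 7.69 + 7.05 = 14.7 s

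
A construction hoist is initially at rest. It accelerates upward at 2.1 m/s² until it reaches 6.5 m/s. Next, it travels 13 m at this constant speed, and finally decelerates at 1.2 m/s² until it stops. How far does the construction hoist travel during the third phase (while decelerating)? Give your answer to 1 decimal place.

17.6 m

Phase 1 (accelerating): v₀ = 0 m/s, a = 2.1 m/s².
v = v₀ + at → t = (6.5 − 0) / 2.1 = 3.10 s
v² = v₀² + 2aΔx → Δx = (6.5² − 0²)/(2·2.1) = 10.1 m

Phase 2 (constant speed): v₀ = 6.50 m/s, a = 0 m/s².
Constant speed: t = d/v = 13/6.50 = 2.00 s

Phase 3 (decelerating): v₀ = 6.50 m/s, a = -1.2 m/s².
v = v₀ + at → t = (0 − 6.50) / -1.2 = 5.42 s
v² = v₀² + 2aΔx → Δx = (0² − 6.50²)/(2·-1.2) = 17.6 m
Distance in phase 3 = 17.6 m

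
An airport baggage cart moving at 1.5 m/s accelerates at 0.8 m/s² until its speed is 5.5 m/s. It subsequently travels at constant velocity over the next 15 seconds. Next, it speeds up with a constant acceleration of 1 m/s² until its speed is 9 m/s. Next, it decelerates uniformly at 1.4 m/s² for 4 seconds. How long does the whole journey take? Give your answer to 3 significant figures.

27.5 s

Phase 1 (accelerating): v₀ = 1.50 m/s, a = 0.8 m/s².
v = v₀ + at → t = (5.5 − 1.50) / 0.8 = 5.00 s
v² = v₀² + 2aΔx → Δx = (5.5² − 1.50²)/(2·0.8) = 17.5 m

Phase 2 (constant speed): v₀ = 5.50 m/s, a = 0 m/s².
v = v₀ + at = 5.50 + (0)(15) = 5.50 m/s
Δx = v₀t + ½at² = 5.50·15 + 0.5·0·15² = 82.5 m

Phase 3 (accelerating): v₀ = 5.50 m/s, a = 1 m/s².
v = v₀ + at → t = (9 − 5.50) / 1 = 3.50 s
v² = v₀² + 2aΔx → Δx = (9² − 5.50²)/(2·1) = 25.4 m

Phase 4 (decelerating): v₀ = 9.00 m/s, a = -1.4 m/s².
v = v₀ + at = 9.00 + (-1.4)(4) = 3.40 m/s
Δx = v₀t + ½at² = 9.00·4 + 0.5·-1.4·4² = 24.8 m
Total time = 5.00 + 15.0 + 3.50 + 4.00 = 27.5 s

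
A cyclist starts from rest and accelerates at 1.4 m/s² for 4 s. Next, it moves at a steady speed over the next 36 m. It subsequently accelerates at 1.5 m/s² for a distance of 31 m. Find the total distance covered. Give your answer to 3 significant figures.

78.2 m

Phase 1 (accelerating): v₀ = 0 m/s, a = 1.4 m/s².
v = v₀ + at = 0 + (1.4)(4) = 5.60 m/s
Δx = v₀t + ½at² = 0·4 + 0.5·1.4·4² = 11.2 m

Phase 2 (constant speed): v₀ = 5.60 m/s, a = 0 m/s².
Constant speed: t = d/v = 36/5.60 = 6.43 s

Phase 3 (accelerating): v₀ = 5.60 m/s, a = 1.5 m/s².
v² = v₀² + 2aΔx = 5.60² + 2·1.5·31 = 124 → v = 11.2 m/s
t = (v − v₀)/a = (11.2 − 5.60)/1.5 = 3.70 s
Total distance = 11.2 + 36.0 + 31.0 = 78.2 m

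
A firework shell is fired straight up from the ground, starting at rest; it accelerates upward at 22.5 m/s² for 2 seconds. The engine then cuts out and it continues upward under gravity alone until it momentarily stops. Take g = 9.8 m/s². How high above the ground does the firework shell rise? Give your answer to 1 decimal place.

Phase 1 (powered ascent): v₀ = 0 m/s, a = 22.5 m/s².
v = v₀ + at = 0 + (22.5)(2) = 45.0 m/s
Δx = v₀t + ½at² = 0·2 + 0.5·22.5·2² = 45.0 m

Phase 2 (coasting upward): v₀ = 45.0 m/s, a = -9.8 m/s².
v = v₀ + at → t = (0 − 45.0) / -9.8 = 4.59 s
v² = v₀² + 2aΔx → Δx = (0² − 45.0²)/(2·-9.8) = 103 m
Maximum height = 45.0 + 103 = 148 m

148.3 m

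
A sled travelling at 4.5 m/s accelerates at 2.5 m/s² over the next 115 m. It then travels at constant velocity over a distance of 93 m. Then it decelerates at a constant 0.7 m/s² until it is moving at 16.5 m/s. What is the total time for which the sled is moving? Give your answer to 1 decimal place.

23.1 s

Phase 1 (accelerating): v₀ = 4.50 m/s, a = 2.5 m/s².
v² = v₀² + 2aΔx = 4.50² + 2·2.5·115 = 595 → v = 24.4 m/s
t = (v − v₀)/a = (24.4 − 4.50)/2.5 = 7.96 s

Phase 2 (constant speed): v₀ = 24.4 m/s, a = 0 m/s².
Constant speed: t = d/v = 93/24.4 = 3.81 s

Phase 3 (decelerating): v₀ = 24.4 m/s, a = -0.7 m/s².
v = v₀ + at → t = (16.5 − 24.4) / -0.7 = 11.3 s
v² = v₀² + 2aΔx → Δx = (16.5² − 24.4²)/(2·-0.7) = 231 m
Total time = 7.96 + 3.81 + 11.3 = 23.1 s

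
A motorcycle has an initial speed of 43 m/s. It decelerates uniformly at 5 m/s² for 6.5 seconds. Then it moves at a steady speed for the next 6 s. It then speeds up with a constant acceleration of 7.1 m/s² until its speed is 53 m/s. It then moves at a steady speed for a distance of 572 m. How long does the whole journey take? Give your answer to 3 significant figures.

29.3 s

Phase 1 (decelerating): v₀ = 43.0 m/s, a = -5 m/s².
v = v₀ + at = 43.0 + (-5)(6.5) = 10.5 m/s
Δx = v₀t + ½at² = 43.0·6.5 + 0.5·-5·6.5² = 174 m

Phase 2 (constant speed): v₀ = 10.5 m/s, a = 0 m/s².
v = v₀ + at = 10.5 + (0)(6) = 10.5 m/s
Δx = v₀t + ½at² = 10.5·6 + 0.5·0·6² = 63.0 m

Phase 3 (accelerating): v₀ = 10.5 m/s, a = 7.1 m/s².
v = v₀ + at → t = (53 − 10.5) / 7.1 = 5.99 s
v² = v₀² + 2aΔx → Δx = (53² − 10.5²)/(2·7.1) = 190 m

Phase 4 (constant speed): v₀ = 53.0 m/s, a = 0 m/s².
Constant speed: t = d/v = 572/53.0 = 10.8 s
Total time = 6.50 + 6.00 + 5.99 + 10.8 = 29.3 s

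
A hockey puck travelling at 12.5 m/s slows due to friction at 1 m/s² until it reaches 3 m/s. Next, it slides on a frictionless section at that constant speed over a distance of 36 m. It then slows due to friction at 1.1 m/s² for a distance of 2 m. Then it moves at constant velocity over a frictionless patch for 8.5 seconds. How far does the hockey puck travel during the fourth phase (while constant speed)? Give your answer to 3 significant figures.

18.2 m

Phase 1 (decelerating): v₀ = 12.5 m/s, a = -1 m/s².
v = v₀ + at → t = (3 − 12.5) / -1 = 9.50 s
v² = v₀² + 2aΔx → Δx = (3² − 12.5²)/(2·-1) = 73.6 m

Phase 2 (constant speed): v₀ = 3.00 m/s, a = 0 m/s².
Constant speed: t = d/v = 36/3.00 = 12.0 s

Phase 3 (decelerating): v₀ = 3.00 m/s, a = -1.1 m/s².
v² = v₀² + 2aΔx = 3.00² + 2·-1.1·2 = 4.60 → v = 2.14 m/s
t = (v − v₀)/a = (2.14 − 3.00)/-1.1 = 0.777 s

Phase 4 (constant speed): v₀ = 2.14 m/s, a = 0 m/s².
v = v₀ + at = 2.14 + (0)(8.5) = 2.14 m/s
Δx = v₀t + ½at² = 2.14·8.5 + 0.5·0·8.5² = 18.2 m
Distance in phase 4 = 18.2 m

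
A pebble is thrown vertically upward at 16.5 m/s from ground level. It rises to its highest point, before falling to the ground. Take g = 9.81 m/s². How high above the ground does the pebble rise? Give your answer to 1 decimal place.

13.9 m

Phase 1 (rising): v₀ = 16.5 m/s, a = -9.81 m/s².
v = v₀ + at → t = (0 − 16.5) / -9.81 = 1.68 s
v² = v₀² + 2aΔx → Δx = (0² − 16.5²)/(2·-9.81) = 13.9 m
Maximum height = 13.9 m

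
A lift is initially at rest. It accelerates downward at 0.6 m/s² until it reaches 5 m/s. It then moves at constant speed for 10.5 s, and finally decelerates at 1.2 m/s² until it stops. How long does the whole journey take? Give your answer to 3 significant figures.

Phase 1 (accelerating): v₀ = 0 m/s, a = 0.6 m/s².
v = v₀ + at → t = (5 − 0) / 0.6 = 8.33 s
v² = v₀² + 2aΔx → Δx = (5² − 0²)/(2·0.6) = 20.8 m

Phase 2 (constant speed): v₀ = 5.00 m/s, a = 0 m/s².
v = v₀ + at = 5.00 + (0)(10.5) = 5.00 m/s
Δx = v₀t + ½at² = 5.00·10.5 + 0.5·0·10.5² = 52.5 m

Phase 3 (decelerating): v₀ = 5.00 m/s, a = -1.2 m/s².
v = v₀ + at → t = (0 − 5.00) / -1.2 = 4.17 s
v² = v₀² + 2aΔx → Δx = (0² − 5.00²)/(2·-1.2) = 10.4 m
Total time = 8.33 + 10.5 + 4.17 = 23.0 s

23.0 s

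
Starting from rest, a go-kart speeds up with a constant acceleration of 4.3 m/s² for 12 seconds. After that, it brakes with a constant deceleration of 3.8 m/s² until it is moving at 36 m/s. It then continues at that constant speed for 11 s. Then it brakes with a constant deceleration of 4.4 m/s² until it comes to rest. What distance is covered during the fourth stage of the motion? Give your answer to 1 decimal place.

147.3 m

Phase 1 (accelerating): v₀ = 0 m/s, a = 4.3 m/s².
v = v₀ + at = 0 + (4.3)(12) = 51.6 m/s
Δx = v₀t + ½at² = 0·12 + 0.5·4.3·12² = 310 m

Phase 2 (decelerating): v₀ = 51.6 m/s, a = -3.8 m/s².
v = v₀ + at → t = (36 − 51.6) / -3.8 = 4.11 s
v² = v₀² + 2aΔx → Δx = (36² − 51.6²)/(2·-3.8) = 180 m

Phase 3 (constant speed): v₀ = 36.0 m/s, a = 0 m/s².
v = v₀ + at = 36.0 + (0)(11) = 36.0 m/s
Δx = v₀t + ½at² = 36.0·11 + 0.5·0·11² = 396 m

Phase 4 (decelerating): v₀ = 36.0 m/s, a = -4.4 m/s².
v = v₀ + at → t = (0 − 36.0) / -4.4 = 8.18 s
v² = v₀² + 2aΔx → Δx = (0² − 36.0²)/(2·-4.4) = 147 m
Distance in phase 4 = 147 m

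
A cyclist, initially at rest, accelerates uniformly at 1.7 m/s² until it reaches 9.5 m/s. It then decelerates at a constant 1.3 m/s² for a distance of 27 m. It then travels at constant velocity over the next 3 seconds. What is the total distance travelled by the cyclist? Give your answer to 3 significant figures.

Phase 1 (accelerating): v₀ = 0 m/s, a = 1.7 m/s².
v = v₀ + at → t = (9.5 − 0) / 1.7 = 5.59 s
v² = v₀² + 2aΔx → Δx = (9.5² − 0²)/(2·1.7) = 26.5 m

Phase 2 (decelerating): v₀ = 9.50 m/s, a = -1.3 m/s².
v² = v₀² + 2aΔx = 9.50² + 2·-1.3·27 = 20.0 → v = 4.48 m/s
t = (v − v₀)/a = (4.48 − 9.50)/-1.3 = 3.86 s

Phase 3 (constant speed): v₀ = 4.48 m/s, a = 0 m/s².
v = v₀ + at = 4.48 + (0)(3) = 4.48 m/s
Δx = v₀t + ½at² = 4.48·3 + 0.5·0·3² = 13.4 m
Total distance = 26.5 + 27.0 + 13.4 = 67.0 m

67.0 m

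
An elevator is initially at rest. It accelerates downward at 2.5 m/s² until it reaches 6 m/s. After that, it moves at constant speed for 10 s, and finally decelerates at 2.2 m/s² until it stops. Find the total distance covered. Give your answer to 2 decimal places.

75.38 m

Phase 1 (accelerating): v₀ = 0 m/s, a = 2.5 m/s².
v = v₀ + at → t = (6 − 0) / 2.5 = 2.40 s
v² = v₀² + 2aΔx → Δx = (6² − 0²)/(2·2.5) = 7.20 m

Phase 2 (constant speed): v₀ = 6.00 m/s, a = 0 m/s².
v = v₀ + at = 6.00 + (0)(10) = 6.00 m/s
Δx = v₀t + ½at² = 6.00·10 + 0.5·0·10² = 60.0 m

Phase 3 (decelerating): v₀ = 6.00 m/s, a = -2.2 m/s².
v = v₀ + at → t = (0 − 6.00) / -2.2 = 2.73 s
v² = v₀² + 2aΔx → Δx = (0² − 6.00²)/(2·-2.2) = 8.18 m
Total distance = 7.20 + 60.0 + 8.18 = 75.4 m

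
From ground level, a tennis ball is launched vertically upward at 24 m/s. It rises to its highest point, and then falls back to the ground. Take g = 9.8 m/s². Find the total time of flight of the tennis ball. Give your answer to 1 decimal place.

4.9 s

Phase 1 (rising): v₀ = 24.0 m/s, a = -9.8 m/s².
v = v₀ + at → t = (0 − 24.0) / -9.8 = 2.45 s
v² = v₀² + 2aΔx → Δx = (0² − 24.0²)/(2·-9.8) = 29.4 m

Phase 2 (falling): v₀ = 0 m/s, a = -9.8 m/s².
Falls 29.4 m from rest: t = √(2·29.4/9.8) = 2.45 s; v = g·t = 24.0 m/s.
Total time = 2.45 + 2.45 = 4.90 s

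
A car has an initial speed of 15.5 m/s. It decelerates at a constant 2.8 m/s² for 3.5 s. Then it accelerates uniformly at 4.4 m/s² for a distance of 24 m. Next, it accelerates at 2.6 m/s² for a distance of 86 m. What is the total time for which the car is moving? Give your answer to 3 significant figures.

9.86 s

Phase 1 (decelerating): v₀ = 15.5 m/s, a = -2.8 m/s².
v = v₀ + at = 15.5 + (-2.8)(3.5) = 5.70 m/s
Δx = v₀t + ½at² = 15.5·3.5 + 0.5·-2.8·3.5² = 37.1 m

Phase 2 (accelerating): v₀ = 5.70 m/s, a = 4.4 m/s².
v² = v₀² + 2aΔx = 5.70² + 2·4.4·24 = 244 → v = 15.6 m/s
t = (v − v₀)/a = (15.6 − 5.70)/4.4 = 2.25 s

Phase 3 (accelerating): v₀ = 15.6 m/s, a = 2.6 m/s².
v² = v₀² + 2aΔx = 15.6² + 2·2.6·86 = 691 → v = 26.3 m/s
t = (v − v₀)/a = (26.3 − 15.6)/2.6 = 4.11 s
Total time = 3.50 + 2.25 + 4.11 = 9.86 s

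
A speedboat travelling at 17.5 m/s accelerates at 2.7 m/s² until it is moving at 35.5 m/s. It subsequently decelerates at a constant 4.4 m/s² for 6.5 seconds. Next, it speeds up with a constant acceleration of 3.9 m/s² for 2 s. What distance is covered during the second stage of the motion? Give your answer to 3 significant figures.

Phase 1 (accelerating): v₀ = 17.5 m/s, a = 2.7 m/s².
v = v₀ + at → t = (35.5 − 17.5) / 2.7 = 6.67 s
v² = v₀² + 2aΔx → Δx = (35.5² − 17.5²)/(2·2.7) = 177 m

Phase 2 (decelerating): v₀ = 35.5 m/s, a = -4.4 m/s².
v = v₀ + at = 35.5 + (-4.4)(6.5) = 6.90 m/s
Δx = v₀t + ½at² = 35.5·6.5 + 0.5·-4.4·6.5² = 138 m
Distance in phase 2 = 138 m

138 m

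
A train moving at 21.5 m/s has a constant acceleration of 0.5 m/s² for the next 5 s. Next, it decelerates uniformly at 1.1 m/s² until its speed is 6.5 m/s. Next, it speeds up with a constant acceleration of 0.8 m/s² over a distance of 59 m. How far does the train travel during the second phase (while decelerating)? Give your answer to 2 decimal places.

Phase 1 (accelerating): v₀ = 21.5 m/s, a = 0.5 m/s².
v = v₀ + at = 21.5 + (0.5)(5) = 24.0 m/s
Δx = v₀t + ½at² = 21.5·5 + 0.5·0.5·5² = 114 m

Phase 2 (decelerating): v₀ = 24.0 m/s, a = -1.1 m/s².
v = v₀ + at → t = (6.5 − 24.0) / -1.1 = 15.9 s
v² = v₀² + 2aΔx → Δx = (6.5² − 24.0²)/(2·-1.1) = 243 m
Distance in phase 2 = 243 m

242.61 m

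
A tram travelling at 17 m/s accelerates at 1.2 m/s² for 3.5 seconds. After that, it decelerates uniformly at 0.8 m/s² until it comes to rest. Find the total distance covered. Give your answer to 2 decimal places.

Phase 1 (accelerating): v₀ = 17.0 m/s, a = 1.2 m/s².
v = v₀ + at = 17.0 + (1.2)(3.5) = 21.2 m/s
Δx = v₀t + ½at² = 17.0·3.5 + 0.5·1.2·3.5² = 66.8 m

Phase 2 (decelerating): v₀ = 21.2 m/s, a = -0.8 m/s².
v = v₀ + at → t = (0 − 21.2) / -0.8 = 26.5 s
v² = v₀² + 2aΔx → Δx = (0² − 21.2²)/(2·-0.8) = 281 m
Total distance = 66.8 + 281 = 348 m

347.75 m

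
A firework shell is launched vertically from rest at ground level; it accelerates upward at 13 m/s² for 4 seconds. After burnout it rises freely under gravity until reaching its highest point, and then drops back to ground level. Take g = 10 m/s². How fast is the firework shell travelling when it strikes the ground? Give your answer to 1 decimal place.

Phase 1 (powered ascent): v₀ = 0 m/s, a = 13 m/s².
v = v₀ + at = 0 + (13)(4) = 52.0 m/s
Δx = v₀t + ½at² = 0·4 + 0.5·13·4² = 104 m

Phase 2 (coasting upward): v₀ = 52.0 m/s, a = -10 m/s².
v = v₀ + at → t = (0 − 52.0) / -10 = 5.20 s
v² = v₀² + 2aΔx → Δx = (0² − 52.0²)/(2·-10) = 135 m

Phase 3 (free fall): v₀ = 0 m/s, a = -10 m/s².
Falls 239 m from rest: t = √(2·239/10) = 6.92 s; v = g·t = 69.2 m/s.
Impact speed = 69.2 m/s

69.2 m/s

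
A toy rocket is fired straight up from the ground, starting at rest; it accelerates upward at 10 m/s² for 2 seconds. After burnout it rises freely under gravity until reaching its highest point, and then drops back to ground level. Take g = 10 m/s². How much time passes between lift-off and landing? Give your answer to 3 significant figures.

Phase 1 (powered ascent): v₀ = 0 m/s, a = 10 m/s².
v = v₀ + at = 0 + (10)(2) = 20.0 m/s
Δx = v₀t + ½at² = 0·2 + 0.5·10·2² = 20.0 m

Phase 2 (coasting upward): v₀ = 20.0 m/s, a = -10 m/s².
v = v₀ + at → t = (0 − 20.0) / -10 = 2.00 s
v² = v₀² + 2aΔx → Δx = (0² − 20.0²)/(2·-10) = 20.0 m

Phase 3 (free fall): v₀ = 0 m/s, a = -10 m/s².
Falls 40.0 m from rest: t = √(2·40.0/10) = 2.83 s; v = g·t = 28.3 m/s.
Total time = 2.00 + 2.00 + 2.83 = 6.83 s

6.83 s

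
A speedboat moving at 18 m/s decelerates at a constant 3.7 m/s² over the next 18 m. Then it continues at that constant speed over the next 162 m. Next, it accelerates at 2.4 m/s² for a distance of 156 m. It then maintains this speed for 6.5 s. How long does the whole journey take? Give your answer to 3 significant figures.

26.4 s

Phase 1 (decelerating): v₀ = 18.0 m/s, a = -3.7 m/s².
v² = v₀² + 2aΔx = 18.0² + 2·-3.7·18 = 191 → v = 13.8 m/s
t = (v − v₀)/a = (13.8 − 18.0)/-3.7 = 1.13 s

Phase 2 (constant speed): v₀ = 13.8 m/s, a = 0 m/s².
Constant speed: t = d/v = 162/13.8 = 11.7 s

Phase 3 (accelerating): v₀ = 13.8 m/s, a = 2.4 m/s².
v² = v₀² + 2aΔx = 13.8² + 2·2.4·156 = 940 → v = 30.7 m/s
t = (v − v₀)/a = (30.7 − 13.8)/2.4 = 7.02 s

Phase 4 (constant speed): v₀ = 30.7 m/s, a = 0 m/s².
v = v₀ + at = 30.7 + (0)(6.5) = 30.7 m/s
Δx = v₀t + ½at² = 30.7·6.5 + 0.5·0·6.5² = 199 m
Total time = 1.13 + 11.7 + 7.02 + 6.50 = 26.4 s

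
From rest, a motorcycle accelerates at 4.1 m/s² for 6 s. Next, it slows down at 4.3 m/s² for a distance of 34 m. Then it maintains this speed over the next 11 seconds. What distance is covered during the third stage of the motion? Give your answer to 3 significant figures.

Phase 1 (accelerating): v₀ = 0 m/s, a = 4.1 m/s².
v = v₀ + at = 0 + (4.1)(6) = 24.6 m/s
Δx = v₀t + ½at² = 0·6 + 0.5·4.1·6² = 73.8 m

Phase 2 (decelerating): v₀ = 24.6 m/s, a = -4.3 m/s².
v² = v₀² + 2aΔx = 24.6² + 2·-4.3·34 = 313 → v = 17.7 m/s
t = (v − v₀)/a = (17.7 − 24.6)/-4.3 = 1.61 s

Phase 3 (constant speed): v₀ = 17.7 m/s, a = 0 m/s².
v = v₀ + at = 17.7 + (0)(11) = 17.7 m/s
Δx = v₀t + ½at² = 17.7·11 + 0.5·0·11² = 195 m
Distance in phase 3 = 195 m

195 m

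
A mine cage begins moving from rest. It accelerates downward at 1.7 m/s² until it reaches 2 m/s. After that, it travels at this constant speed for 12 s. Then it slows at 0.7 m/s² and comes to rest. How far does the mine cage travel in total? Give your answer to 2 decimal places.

28.03 m

Phase 1 (accelerating): v₀ = 0 m/s, a = 1.7 m/s².
v = v₀ + at → t = (2 − 0) / 1.7 = 1.18 s
v² = v₀² + 2aΔx → Δx = (2² − 0²)/(2·1.7) = 1.18 m

Phase 2 (constant speed): v₀ = 2.00 m/s, a = 0 m/s².
v = v₀ + at = 2.00 + (0)(12) = 2.00 m/s
Δx = v₀t + ½at² = 2.00·12 + 0.5·0·12² = 24.0 m

Phase 3 (decelerating): v₀ = 2.00 m/s, a = -0.7 m/s².
v = v₀ + at → t = (0 − 2.00) / -0.7 = 2.86 s
v² = v₀² + 2aΔx → Δx = (0² − 2.00²)/(2·-0.7) = 2.86 m
Total distance = 1.18 + 24.0 + 2.86 = 28.0 m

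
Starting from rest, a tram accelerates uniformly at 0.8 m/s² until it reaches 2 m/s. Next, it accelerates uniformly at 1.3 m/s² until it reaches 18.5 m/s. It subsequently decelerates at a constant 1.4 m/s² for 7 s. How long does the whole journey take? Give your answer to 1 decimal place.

Phase 1 (accelerating): v₀ = 0 m/s, a = 0.8 m/s².
v = v₀ + at → t = (2 − 0) / 0.8 = 2.50 s
v² = v₀² + 2aΔx → Δx = (2² − 0²)/(2·0.8) = 2.50 m

Phase 2 (accelerating): v₀ = 2.00 m/s, a = 1.3 m/s².
v = v₀ + at → t = (18.5 − 2.00) / 1.3 = 12.7 s
v² = v₀² + 2aΔx → Δx = (18.5² − 2.00²)/(2·1.3) = 130 m

Phase 3 (decelerating): v₀ = 18.5 m/s, a = -1.4 m/s².
v = v₀ + at = 18.5 + (-1.4)(7) = 8.70 m/s
Δx = v₀t + ½at² = 18.5·7 + 0.5·-1.4·7² = 95.2 m
Total time = 2.50 + 12.7 + 7.00 = 22.2 s

22.2 s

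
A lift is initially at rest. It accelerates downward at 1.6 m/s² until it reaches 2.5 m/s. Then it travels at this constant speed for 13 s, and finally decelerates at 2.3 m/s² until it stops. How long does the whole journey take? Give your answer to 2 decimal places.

15.65 s

Phase 1 (accelerating): v₀ = 0 m/s, a = 1.6 m/s².
v = v₀ + at → t = (2.5 − 0) / 1.6 = 1.56 s
v² = v₀² + 2aΔx → Δx = (2.5² − 0²)/(2·1.6) = 1.95 m

Phase 2 (constant speed): v₀ = 2.50 m/s, a = 0 m/s².
v = v₀ + at = 2.50 + (0)(13) = 2.50 m/s
Δx = v₀t + ½at² = 2.50·13 + 0.5·0·13² = 32.5 m

Phase 3 (decelerating): v₀ = 2.50 m/s, a = -2.3 m/s².
v = v₀ + at → t = (0 − 2.50) / -2.3 = 1.09 s
v² = v₀² + 2aΔx → Δx = (0² − 2.50²)/(2·-2.3) = 1.36 m
Total time = 1.56 + 13.0 + 1.09 = 15.6 s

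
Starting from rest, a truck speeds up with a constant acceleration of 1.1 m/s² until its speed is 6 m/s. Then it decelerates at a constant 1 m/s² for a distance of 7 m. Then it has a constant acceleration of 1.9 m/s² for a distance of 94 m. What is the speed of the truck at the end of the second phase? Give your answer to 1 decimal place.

4.7 m/s

Phase 1 (accelerating): v₀ = 0 m/s, a = 1.1 m/s².
v = v₀ + at → t = (6 − 0) / 1.1 = 5.45 s
v² = v₀² + 2aΔx → Δx = (6² − 0²)/(2·1.1) = 16.4 m

Phase 2 (decelerating): v₀ = 6.00 m/s, a = -1 m/s².
v² = v₀² + 2aΔx = 6.00² + 2·-1·7 = 22.0 → v = 4.69 m/s
t = (v − v₀)/a = (4.69 − 6.00)/-1 = 1.31 s
Speed at end of phase 2 = 4.69 m/s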